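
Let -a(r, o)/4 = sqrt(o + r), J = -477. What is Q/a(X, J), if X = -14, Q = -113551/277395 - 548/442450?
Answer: -5039265241*I*sqrt(491)/24104843246100 ≈ -0.0046324*I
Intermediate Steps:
Q = -5039265241/12273341775 (Q = -113551*1/277395 - 548*1/442450 = -113551/277395 - 274/221225 = -5039265241/12273341775 ≈ -0.41059)
a(r, o) = -4*sqrt(o + r)
Q/a(X, J) = -5039265241*(-1/(4*sqrt(-477 - 14)))/12273341775 = -5039265241*I*sqrt(491)/1964/12273341775 = -5039265241*I*sqrt(491)/24104843246100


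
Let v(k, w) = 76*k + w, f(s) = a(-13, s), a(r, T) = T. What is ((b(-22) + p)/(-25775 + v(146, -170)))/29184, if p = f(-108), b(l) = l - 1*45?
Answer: 175/433353216 ≈ 4.0383e-7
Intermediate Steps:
f(s) = s
b(l) = -45 + l (b(l) = l - 45 = -45 + l)
v(k, w) = w + 76*k
p = -108
((b(-22) + p)/(-25775 + v(146, -170)))/29184 = (((-45 - 22) - 108)/(-25775 + (-170 + 76*146)))/29184 = ((-67 - 108)/(-25775 + (-170 + 11096)))*(1/29184) = -175/(-25775 + 10926)*(1/29184) = -175/(-14849)*(1/29184) = -175*(-1/14849)*(1/29184) = (175/14849)*(1/29184) = 175/433353216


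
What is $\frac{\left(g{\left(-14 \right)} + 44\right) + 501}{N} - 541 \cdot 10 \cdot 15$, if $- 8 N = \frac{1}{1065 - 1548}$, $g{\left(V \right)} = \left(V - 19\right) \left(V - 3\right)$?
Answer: $4192434$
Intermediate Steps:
$g{\left(V \right)} = \left(-19 + V\right) \left(-3 + V\right)$
$N = \frac{1}{3864}$ ($N = - \frac{1}{8 \left(1065 - 1548\right)} = - \frac{1}{8 \left(-483\right)} = \left(- \frac{1}{8}\right) \left(- \frac{1}{483}\right) = \frac{1}{3864} \approx 0.0002588$)
$\frac{\left(g{\left(-14 \right)} + 44\right) + 501}{N} - 541 \cdot 10 \cdot 15 = \left(\left(\left(57 + \left(-14\right)^{2} - -308\right) + 44\right) + 501\right) \frac{1}{\frac{1}{3864}} - 541 \cdot 10 \cdot 15 = \left(\left(\left(57 + 196 + 308\right) + 44\right) + 501\right) 3864 - 81150 = \left(\left(561 + 44\right) + 501\right) 3864 - 81150 = \left(605 + 501\right) 3864 - 81150 = 1106 \cdot 3864 - 81150 = 4273584 - 81150 = 4192434$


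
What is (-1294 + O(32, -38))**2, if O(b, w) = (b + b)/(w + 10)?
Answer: 82337476/49 ≈ 1.6804e+6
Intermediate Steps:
O(b, w) = 2*b/(10 + w) (O(b, w) = (2*b)/(10 + w) = 2*b/(10 + w))
(-1294 + O(32, -38))**2 = (-1294 + 2*32/(10 - 38))**2 = (-1294 + 2*32/(-28))**2 = (-1294 + 2*32*(-1/28))**2 = (-1294 - 16/7)**2 = (-9074/7)**2 = 82337476/49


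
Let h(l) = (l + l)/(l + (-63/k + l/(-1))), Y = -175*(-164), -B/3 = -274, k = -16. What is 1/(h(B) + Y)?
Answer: 21/611468 ≈ 3.4344e-5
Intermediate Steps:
B = 822 (B = -3*(-274) = 822)
Y = 28700
h(l) = 32*l/63 (h(l) = (l + l)/(l + (-63/(-16) + l/(-1))) = (2*l)/(l + (-63*(-1/16) + l*(-1))) = (2*l)/(l + (63/16 - l)) = (2*l)/(63/16) = (2*l)*(16/63) = 32*l/63)
1/(h(B) + Y) = 1/((32/63)*822 + 28700) = 1/(8768/21 + 28700) = 1/(611468/21) = 21/611468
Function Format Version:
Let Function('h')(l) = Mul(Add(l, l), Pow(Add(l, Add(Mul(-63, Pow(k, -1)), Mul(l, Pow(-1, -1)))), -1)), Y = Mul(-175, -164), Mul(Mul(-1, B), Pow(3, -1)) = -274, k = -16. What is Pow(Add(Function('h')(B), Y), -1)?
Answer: Rational(21, 611468) ≈ 3.4344e-5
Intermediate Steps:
B = 822 (B = Mul(-3, -274) = 822)
Y = 28700
Function('h')(l) = Mul(Rational(32, 63), l) (Function('h')(l) = Mul(Add(l, l), Pow(Add(l, Add(Mul(-63, Pow(-16, -1)), Mul(l, Pow(-1, -1)))), -1)) = Mul(Mul(2, l), Pow(Add(l, Add(Mul(-63, Rational(-1, 16)), Mul(l, -1))), -1)) = Mul(Mul(2, l), Pow(Add(l, Add(Rational(63, 16), Mul(-1, l))), -1)) = Mul(Mul(2, l), Pow(Rational(63, 16), -1)) = Mul(Mul(2, l), Rational(16, 63)) = Mul(Rational(32, 63), l))
Pow(Add(Function('h')(B), Y), -1) = Pow(Add(Mul(Rational(32, 63), 822), 28700), -1) = Pow(Add(Rational(8768, 21), 28700), -1) = Pow(Rational(611468, 21), -1) = Rational(21, 611468)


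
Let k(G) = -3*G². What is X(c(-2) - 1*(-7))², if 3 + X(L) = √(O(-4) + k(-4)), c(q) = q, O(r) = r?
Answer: (3 - 2*I*√13)² ≈ -43.0 - 43.267*I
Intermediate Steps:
X(L) = -3 + 2*I*√13 (X(L) = -3 + √(-4 - 3*(-4)²) = -3 + √(-4 - 3*16) = -3 + √(-4 - 48) = -3 + √(-52) = -3 + 2*I*√13)
X(c(-2) - 1*(-7))² = (-3 + 2*I*√13)²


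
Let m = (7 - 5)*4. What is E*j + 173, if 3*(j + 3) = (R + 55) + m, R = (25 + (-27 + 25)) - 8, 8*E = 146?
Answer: 2371/4 ≈ 592.75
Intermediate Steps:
E = 73/4 (E = (⅛)*146 = 73/4 ≈ 18.250)
m = 8 (m = 2*4 = 8)
R = 15 (R = (25 - 2) - 8 = 23 - 8 = 15)
j = 23 (j = -3 + ((15 + 55) + 8)/3 = -3 + (70 + 8)/3 = -3 + (⅓)*78 = -3 + 26 = 23)
E*j + 173 = (73/4)*23 + 173 = 1679/4 + 173 = 2371/4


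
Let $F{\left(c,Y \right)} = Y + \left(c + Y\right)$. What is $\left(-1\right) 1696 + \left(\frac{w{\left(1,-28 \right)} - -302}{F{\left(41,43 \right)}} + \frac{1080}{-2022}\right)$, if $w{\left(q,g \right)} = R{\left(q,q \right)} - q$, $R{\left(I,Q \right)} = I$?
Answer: $- \frac{72508190}{42799} \approx -1694.2$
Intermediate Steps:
$w{\left(q,g \right)} = 0$ ($w{\left(q,g \right)} = q - q = 0$)
$F{\left(c,Y \right)} = c + 2 Y$ ($F{\left(c,Y \right)} = Y + \left(Y + c\right) = c + 2 Y$)
$\left(-1\right) 1696 + \left(\frac{w{\left(1,-28 \right)} - -302}{F{\left(41,43 \right)}} + \frac{1080}{-2022}\right) = \left(-1\right) 1696 + \left(\frac{0 - -302}{41 + 2 \cdot 43} + \frac{1080}{-2022}\right) = -1696 + \left(\frac{0 + 302}{41 + 86} + 1080 \left(- \frac{1}{2022}\right)\right) = -1696 - \left(\frac{180}{337} - \frac{302}{127}\right) = -1696 + \left(302 \cdot \frac{1}{127} - \frac{180}{337}\right) = -1696 + \left(\frac{302}{127} - \frac{180}{337}\right) = -1696 + \frac{78914}{42799} = - \frac{72508190}{42799}$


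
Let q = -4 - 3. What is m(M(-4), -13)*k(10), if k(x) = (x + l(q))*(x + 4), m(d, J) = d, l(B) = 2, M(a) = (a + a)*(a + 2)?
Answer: 2688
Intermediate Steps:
M(a) = 2*a*(2 + a) (M(a) = (2*a)*(2 + a) = 2*a*(2 + a))
q = -7
k(x) = (2 + x)*(4 + x) (k(x) = (x + 2)*(x + 4) = (2 + x)*(4 + x))
m(M(-4), -13)*k(10) = (2*(-4)*(2 - 4))*(8 + 10² + 6*10) = (2*(-4)*(-2))*(8 + 100 + 60) = 16*168 = 2688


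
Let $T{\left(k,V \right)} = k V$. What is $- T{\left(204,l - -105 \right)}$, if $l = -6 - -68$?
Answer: $-34068$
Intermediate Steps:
$l = 62$ ($l = -6 + 68 = 62$)
$T{\left(k,V \right)} = V k$
$- T{\left(204,l - -105 \right)} = - \left(62 - -105\right) 204 = - \left(62 + 105\right) 204 = - 167 \cdot 204 = \left(-1\right) 34068 = -34068$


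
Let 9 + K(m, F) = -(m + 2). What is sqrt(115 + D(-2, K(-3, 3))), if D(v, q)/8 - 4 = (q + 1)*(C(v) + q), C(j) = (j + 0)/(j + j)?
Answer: 9*sqrt(7) ≈ 23.812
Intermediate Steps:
K(m, F) = -11 - m (K(m, F) = -9 - (m + 2) = -9 - (2 + m) = -9 + (-2 - m) = -11 - m)
C(j) = 1/2 (C(j) = j/((2*j)) = j*(1/(2*j)) = 1/2)
D(v, q) = 32 + 8*(1 + q)*(1/2 + q) (D(v, q) = 32 + 8*((q + 1)*(1/2 + q)) = 32 + 8*((1 + q)*(1/2 + q)) = 32 + 8*(1 + q)*(1/2 + q))
sqrt(115 + D(-2, K(-3, 3))) = sqrt(115 + (36 + 8*(-11 - 1*(-3))**2 + 12*(-11 - 1*(-3)))) = sqrt(115 + (36 + 8*(-11 + 3)**2 + 12*(-11 + 3))) = sqrt(115 + (36 + 8*(-8)**2 + 12*(-8))) = sqrt(115 + (36 + 8*64 - 96)) = sqrt(115 + (36 + 512 - 96)) = sqrt(115 + 452) = sqrt(567) = 9*sqrt(7)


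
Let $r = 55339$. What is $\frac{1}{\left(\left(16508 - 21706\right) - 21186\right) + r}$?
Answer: $\frac{1}{28955} \approx 3.4536 \cdot 10^{-5}$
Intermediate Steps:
$\frac{1}{\left(\left(16508 - 21706\right) - 21186\right) + r} = \frac{1}{\left(\left(16508 - 21706\right) - 21186\right) + 55339} = \frac{1}{\left(-5198 - 21186\right) + 55339} = \frac{1}{-26384 + 55339} = \frac{1}{28955}$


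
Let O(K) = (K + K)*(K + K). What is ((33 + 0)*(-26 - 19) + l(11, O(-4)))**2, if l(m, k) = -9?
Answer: 2232036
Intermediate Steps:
O(K) = 4*K**2 (O(K) = (2*K)*(2*K) = 4*K**2)
((33 + 0)*(-26 - 19) + l(11, O(-4)))**2 = ((33 + 0)*(-26 - 19) - 9)**2 = (33*(-45) - 9)**2 = (-1485 - 9)**2 = (-1494)**2 = 2232036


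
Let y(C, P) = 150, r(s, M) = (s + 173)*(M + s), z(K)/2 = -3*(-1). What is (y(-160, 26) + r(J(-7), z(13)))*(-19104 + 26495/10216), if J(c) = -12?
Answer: 19904276838/1277 ≈ 1.5587e+7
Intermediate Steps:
z(K) = 6 (z(K) = 2*(-3*(-1)) = 2*3 = 6)
r(s, M) = (173 + s)*(M + s)
(y(-160, 26) + r(J(-7), z(13)))*(-19104 + 26495/10216) = (150 + ((-12)² + 173*6 + 173*(-12) + 6*(-12)))*(-19104 + 26495/10216) = (150 + (144 + 1038 - 2076 - 72))*(-19104 + 26495*(1/10216)) = (150 - 966)*(-19104 + 26495/10216) = -816*(-195139969/10216) = 19904276838/1277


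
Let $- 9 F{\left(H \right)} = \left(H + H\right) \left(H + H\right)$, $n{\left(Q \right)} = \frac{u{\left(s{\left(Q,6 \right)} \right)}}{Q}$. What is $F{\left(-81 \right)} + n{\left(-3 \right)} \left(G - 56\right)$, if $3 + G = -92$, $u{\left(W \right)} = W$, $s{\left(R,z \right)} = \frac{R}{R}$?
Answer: $- \frac{8597}{3} \approx -2865.7$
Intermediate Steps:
$s{\left(R,z \right)} = 1$
$n{\left(Q \right)} = \frac{1}{Q}$ ($n{\left(Q \right)} = 1 \frac{1}{Q} = \frac{1}{Q}$)
$G = -95$ ($G = -3 - 92 = -95$)
$F{\left(H \right)} = - \frac{4 H^{2}}{9}$ ($F{\left(H \right)} = - \frac{\left(H + H\right) \left(H + H\right)}{9} = - \frac{2 H 2 H}{9} = - \frac{4 H^{2}}{9}$)
$F{\left(-81 \right)} + n{\left(-3 \right)} \left(G - 56\right) = - \frac{4 \left(-81\right)^{2}}{9} + \frac{-95 - 56}{-3} = \left(- \frac{4}{9}\right) 6561 - - \frac{151}{3} = -2916 + \frac{151}{3} = - \frac{8597}{3}$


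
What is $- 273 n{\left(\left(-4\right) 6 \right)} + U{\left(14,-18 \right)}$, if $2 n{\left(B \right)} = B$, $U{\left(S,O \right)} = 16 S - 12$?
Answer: $3488$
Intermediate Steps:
$U{\left(S,O \right)} = -12 + 16 S$
$n{\left(B \right)} = \frac{B}{2}$
$- 273 n{\left(\left(-4\right) 6 \right)} + U{\left(14,-18 \right)} = - 273 \frac{\left(-4\right) 6}{2} + \left(-12 + 16 \cdot 14\right) = - 273 \cdot \frac{1}{2} \left(-24\right) + \left(-12 + 224\right) = \left(-273\right) \left(-12\right) + 212 = 3276 + 212 = 3488$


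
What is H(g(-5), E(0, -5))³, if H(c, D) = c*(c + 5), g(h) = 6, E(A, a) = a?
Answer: 287496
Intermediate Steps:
H(c, D) = c*(5 + c)
H(g(-5), E(0, -5))³ = (6*(5 + 6))³ = (6*11)³ = 66³ = 287496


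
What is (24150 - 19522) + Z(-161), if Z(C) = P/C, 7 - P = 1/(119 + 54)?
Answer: 128902474/27853 ≈ 4628.0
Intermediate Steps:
P = 1210/173 (P = 7 - 1/(119 + 54) = 7 - 1/173 = 1210/173 ≈ 6.9942)
Z(C) = 1210/(173*C)
(24150 - 19522) + Z(-161) = (24150 - 19522) + (1210/173)/(-161) = 4628 + (1210/173)*(-1/161) = 4628 - 1210/27853 = 128902474/27853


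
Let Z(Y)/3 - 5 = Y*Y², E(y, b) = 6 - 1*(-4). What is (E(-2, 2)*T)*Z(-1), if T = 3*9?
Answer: 3240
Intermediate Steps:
T = 27
E(y, b) = 10 (E(y, b) = 6 + 4 = 10)
Z(Y) = 15 + 3*Y³ (Z(Y) = 15 + 3*(Y*Y²) = 15 + 3*Y³)
(E(-2, 2)*T)*Z(-1) = (10*27)*(15 + 3*(-1)³) = 270*(15 + 3*(-1)) = 270*(15 - 3) = 270*12 = 3240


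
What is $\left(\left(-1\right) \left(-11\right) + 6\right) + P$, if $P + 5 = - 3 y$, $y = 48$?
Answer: $-132$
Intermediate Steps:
$P = -149$ ($P = -5 - 144 = -149$)
$\left(\left(-1\right) \left(-11\right) + 6\right) + P = \left(\left(-1\right) \left(-11\right) + 6\right) - 149 = \left(11 + 6\right) - 149 = 17 - 149 = -132$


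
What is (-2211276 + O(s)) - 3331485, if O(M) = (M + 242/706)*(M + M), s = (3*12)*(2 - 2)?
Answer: -5542761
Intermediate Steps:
s = 0 (s = 36*0 = 0)
O(M) = 2*M*(121/353 + M) (O(M) = (M + 242*(1/706))*(2*M) = (M + 121/353)*(2*M) = (121/353 + M)*(2*M) = 2*M*(121/353 + M))
(-2211276 + O(s)) - 3331485 = (-2211276 + (2/353)*0*(121 + 353*0)) - 3331485 = (-2211276 + (2/353)*0*(121 + 0)) - 3331485 = (-2211276 + (2/353)*0*121) - 3331485 = (-2211276 + 0) - 3331485 = -2211276 - 3331485 = -5542761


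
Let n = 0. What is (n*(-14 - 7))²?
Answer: 0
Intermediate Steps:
(n*(-14 - 7))² = (0*(-14 - 7))² = (0*(-21))² = 0² = 0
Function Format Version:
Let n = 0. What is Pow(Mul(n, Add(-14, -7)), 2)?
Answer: 0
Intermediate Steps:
Pow(Mul(n, Add(-14, -7)), 2) = Pow(Mul(0, Add(-14, -7)), 2) = Pow(Mul(0, -21), 2) = Pow(0, 2) = 0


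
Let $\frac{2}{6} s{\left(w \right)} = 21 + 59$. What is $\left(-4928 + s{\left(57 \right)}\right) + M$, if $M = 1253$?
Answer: $-3435$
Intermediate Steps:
$s{\left(w \right)} = 240$ ($s{\left(w \right)} = 3 \left(21 + 59\right) = 3 \cdot 80 = 240$)
$\left(-4928 + s{\left(57 \right)}\right) + M = \left(-4928 + 240\right) + 1253 = -4688 + 1253 = -3435$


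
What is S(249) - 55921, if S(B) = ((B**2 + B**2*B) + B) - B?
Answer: 15444329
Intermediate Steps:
S(B) = B**2 + B**3 (S(B) = ((B**2 + B**3) + B) - B = (B + B**2 + B**3) - B = B**2 + B**3)
S(249) - 55921 = 249**2*(1 + 249) - 55921 = 62001*250 - 55921 = 15500250 - 55921 = 15444329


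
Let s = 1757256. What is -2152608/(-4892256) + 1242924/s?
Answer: 8561966771/7462626918 ≈ 1.1473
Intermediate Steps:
-2152608/(-4892256) + 1242924/s = -2152608/(-4892256) + 1242924/1757256 = -2152608*(-1/4892256) + 1242924*(1/1757256) = 22423/50961 + 103577/146438 = 8561966771/7462626918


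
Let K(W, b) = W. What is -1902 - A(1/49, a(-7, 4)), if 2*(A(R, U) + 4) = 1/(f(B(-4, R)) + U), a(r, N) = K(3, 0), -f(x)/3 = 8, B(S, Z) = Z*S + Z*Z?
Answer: -79715/42 ≈ -1898.0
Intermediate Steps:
B(S, Z) = Z**2 + S*Z (B(S, Z) = S*Z + Z**2 = Z**2 + S*Z)
f(x) = -24 (f(x) = -3*8 = -24)
a(r, N) = 3
A(R, U) = -4 + 1/(2*(-24 + U))
-1902 - A(1/49, a(-7, 4)) = -1902 - (193 - 8*3)/(2*(-24 + 3)) = -1902 - (193 - 24)/(2*(-21)) = -1902 - (-1)*169/(2*21) = -1902 - 1*(-169/42) = -1902 + 169/42 = -79715/42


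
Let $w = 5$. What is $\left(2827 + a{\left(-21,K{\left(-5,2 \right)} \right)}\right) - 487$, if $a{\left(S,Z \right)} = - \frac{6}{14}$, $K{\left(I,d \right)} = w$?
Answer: $\frac{16377}{7} \approx 2339.6$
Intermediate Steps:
$K{\left(I,d \right)} = 5$
$a{\left(S,Z \right)} = - \frac{3}{7}$ ($a{\left(S,Z \right)} = \left(-6\right) \frac{1}{14} = - \frac{3}{7}$)
$\left(2827 + a{\left(-21,K{\left(-5,2 \right)} \right)}\right) - 487 = \left(2827 - \frac{3}{7}\right) - 487 = \frac{19786}{7} - 487 = \frac{16377}{7}$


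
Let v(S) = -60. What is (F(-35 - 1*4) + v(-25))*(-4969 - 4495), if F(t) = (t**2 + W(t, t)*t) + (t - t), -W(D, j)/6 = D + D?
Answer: 158910024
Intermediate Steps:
W(D, j) = -12*D (W(D, j) = -6*(D + D) = -12*D)
F(t) = -11*t**2 (F(t) = (t**2 + (-12*t)*t) + (t - t) = (t**2 - 12*t**2) + 0 = -11*t**2 + 0 = -11*t**2)
(F(-35 - 1*4) + v(-25))*(-4969 - 4495) = (-11*(-35 - 1*4)**2 - 60)*(-4969 - 4495) = (-11*(-35 - 4)**2 - 60)*(-9464) = (-11*(-39)**2 - 60)*(-9464) = (-11*1521 - 60)*(-9464) = (-16731 - 60)*(-9464) = -16791*(-9464) = 158910024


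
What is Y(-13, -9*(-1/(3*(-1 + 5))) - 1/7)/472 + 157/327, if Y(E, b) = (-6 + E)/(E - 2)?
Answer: 124197/257240 ≈ 0.48281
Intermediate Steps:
Y(E, b) = (-6 + E)/(-2 + E)
Y(-13, -9*(-1/(3*(-1 + 5))) - 1/7)/472 + 157/327 = ((-6 - 13)/(-2 - 13))/472 + 157/327 = (-19/(-15))*(1/472) + 157*(1/327) = -1/15*(-19)*(1/472) + 157/327 = (19/15)*(1/472) + 157/327 = 19/7080 + 157/327 = 124197/257240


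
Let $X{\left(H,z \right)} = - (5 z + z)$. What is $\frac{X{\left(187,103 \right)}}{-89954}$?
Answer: $\frac{309}{44977} \approx 0.0068702$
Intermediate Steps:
$X{\left(H,z \right)} = - 6 z$
$\frac{X{\left(187,103 \right)}}{-89954} = \frac{\left(-6\right) 103}{-89954} = \left(-618\right) \left(- \frac{1}{89954}\right) = \frac{309}{44977}$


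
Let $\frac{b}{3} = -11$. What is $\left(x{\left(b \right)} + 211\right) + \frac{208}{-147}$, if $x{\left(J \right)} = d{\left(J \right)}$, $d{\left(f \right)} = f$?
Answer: $\frac{25958}{147} \approx 176.58$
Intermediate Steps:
$b = -33$ ($b = 3 \left(-11\right) = -33$)
$x{\left(J \right)} = J$
$\left(x{\left(b \right)} + 211\right) + \frac{208}{-147} = \left(-33 + 211\right) + \frac{208}{-147} = 178 + 208 \left(- \frac{1}{147}\right) = 178 - \frac{208}{147} = \frac{25958}{147}$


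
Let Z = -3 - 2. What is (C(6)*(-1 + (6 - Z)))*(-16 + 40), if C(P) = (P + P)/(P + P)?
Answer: 240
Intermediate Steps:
Z = -5
C(P) = 1 (C(P) = (2*P)/((2*P)) = (2*P)*(1/(2*P)) = 1)
(C(6)*(-1 + (6 - Z)))*(-16 + 40) = (1*(-1 + (6 - 1*(-5))))*(-16 + 40) = (1*(-1 + (6 + 5)))*24 = (1*(-1 + 11))*24 = (1*10)*24 = 10*24 = 240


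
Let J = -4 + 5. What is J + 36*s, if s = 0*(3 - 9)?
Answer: 1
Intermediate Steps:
J = 1
s = 0 (s = 0*(-6) = 0)
J + 36*s = 1 + 36*0 = 1 + 0 = 1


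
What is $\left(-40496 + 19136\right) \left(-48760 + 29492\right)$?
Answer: $411564480$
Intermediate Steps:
$\left(-40496 + 19136\right) \left(-48760 + 29492\right) = \left(-21360\right) \left(-19268\right) = 411564480$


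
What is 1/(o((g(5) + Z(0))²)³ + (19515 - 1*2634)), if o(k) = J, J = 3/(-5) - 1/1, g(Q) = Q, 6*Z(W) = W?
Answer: 125/2109613 ≈ 5.9253e-5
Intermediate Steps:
Z(W) = W/6
J = -8/5 (J = 3*(-⅕) - 1*1 = -⅗ - 1 = -8/5 ≈ -1.6000)
o(k) = -8/5
1/(o((g(5) + Z(0))²)³ + (19515 - 1*2634)) = 1/((-8/5)³ + (19515 - 1*2634)) = 1/(-512/125 + (19515 - 2634)) = 1/(-512/125 + 16881) = 1/(2109613/125) = 125/2109613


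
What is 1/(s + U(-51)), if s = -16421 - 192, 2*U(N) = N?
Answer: -2/33277 ≈ -6.0102e-5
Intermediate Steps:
U(N) = N/2
s = -16613
1/(s + U(-51)) = 1/(-16613 + (½)*(-51)) = 1/(-16613 - 51/2) = 1/(-33277/2) = -2/33277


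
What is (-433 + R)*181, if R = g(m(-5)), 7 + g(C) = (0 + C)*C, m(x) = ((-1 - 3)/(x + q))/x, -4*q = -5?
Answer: -447928664/5625 ≈ -79632.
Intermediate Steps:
q = 5/4 (q = -¼*(-5) = 5/4 ≈ 1.2500)
m(x) = -4/(x*(5/4 + x)) (m(x) = ((-1 - 3)/(x + 5/4))/x = (-4/(5/4 + x))/x = -4/(x*(5/4 + x)))
g(C) = -7 + C² (g(C) = -7 + (0 + C)*C = -7 + C*C = -7 + C²)
R = -39119/5625 (R = -7 + (-16/(-5*(5 + 4*(-5))))² = -7 + (-16*(-⅕)/(5 - 20))² = -7 + (-16*(-⅕)/(-15))² = -7 + (-16*(-⅕)*(-1/15))² = -7 + (-16/75)² = -7 + 256/5625 = -39119/5625 ≈ -6.9545)
(-433 + R)*181 = (-433 - 39119/5625)*181 = -2474744/5625*181 = -447928664/5625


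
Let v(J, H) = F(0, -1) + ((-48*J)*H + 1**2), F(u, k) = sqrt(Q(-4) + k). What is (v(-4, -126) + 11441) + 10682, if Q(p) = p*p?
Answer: -2068 + sqrt(15) ≈ -2064.1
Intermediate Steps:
Q(p) = p**2
F(u, k) = sqrt(16 + k) (F(u, k) = sqrt((-4)**2 + k) = sqrt(16 + k))
v(J, H) = 1 + sqrt(15) - 48*H*J (v(J, H) = sqrt(16 - 1) + ((-48*J)*H + 1**2) = sqrt(15) + (-48*H*J + 1) = sqrt(15) + (1 - 48*H*J) = 1 + sqrt(15) - 48*H*J)
(v(-4, -126) + 11441) + 10682 = ((1 + sqrt(15) - 48*(-126)*(-4)) + 11441) + 10682 = ((1 + sqrt(15) - 24192) + 11441) + 10682 = ((-24191 + sqrt(15)) + 11441) + 10682 = (-12750 + sqrt(15)) + 10682 = -2068 + sqrt(15)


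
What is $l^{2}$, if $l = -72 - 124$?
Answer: $38416$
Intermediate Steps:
$l = -196$
$l^{2} = \left(-196\right)^{2} = 38416$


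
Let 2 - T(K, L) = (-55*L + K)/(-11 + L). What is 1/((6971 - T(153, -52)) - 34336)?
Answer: -63/1727134 ≈ -3.6477e-5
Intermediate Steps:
T(K, L) = 2 - (K - 55*L)/(-11 + L) (T(K, L) = 2 - (-55*L + K)/(-11 + L) = 2 - (K - 55*L)/(-11 + L))
1/((6971 - T(153, -52)) - 34336) = 1/((6971 - (-22 - 1*153 + 57*(-52))/(-11 - 52)) - 34336) = 1/((6971 - (-22 - 153 - 2964)/(-63)) - 34336) = 1/((6971 - (-1)*(-3139)/63) - 34336) = 1/((6971 - 1*3139/63) - 34336) = 1/((6971 - 3139/63) - 34336) = 1/(436034/63 - 34336) = 1/(-1727134/63) = -63/1727134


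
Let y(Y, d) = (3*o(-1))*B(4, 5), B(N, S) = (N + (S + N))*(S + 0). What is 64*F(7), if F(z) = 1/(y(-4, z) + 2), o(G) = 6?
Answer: 16/293 ≈ 0.054608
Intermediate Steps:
B(N, S) = S*(S + 2*N) (B(N, S) = (N + (N + S))*S = (S + 2*N)*S = S*(S + 2*N))
y(Y, d) = 1170 (y(Y, d) = (3*6)*(5*(5 + 2*4)) = 18*(5*(5 + 8)) = 18*(5*13) = 18*65 = 1170)
F(z) = 1/1172 (F(z) = 1/(1170 + 2) = 1/1172)
64*F(7) = 64*(1/1172) = 16/293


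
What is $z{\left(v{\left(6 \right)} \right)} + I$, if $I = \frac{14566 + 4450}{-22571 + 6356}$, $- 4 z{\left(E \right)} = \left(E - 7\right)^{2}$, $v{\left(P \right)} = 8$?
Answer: $- \frac{92279}{64860} \approx -1.4227$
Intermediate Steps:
$z{\left(E \right)} = - \frac{\left(-7 + E\right)^{2}}{4}$ ($z{\left(E \right)} = - \frac{\left(E - 7\right)^{2}}{4} = - \frac{\left(-7 + E\right)^{2}}{4}$)
$I = - \frac{19016}{16215}$ ($I = \frac{19016}{-16215} = 19016 \left(- \frac{1}{16215}\right) = - \frac{19016}{16215} \approx -1.1727$)
$z{\left(v{\left(6 \right)} \right)} + I = - \frac{\left(-7 + 8\right)^{2}}{4} - \frac{19016}{16215} = - \frac{1^{2}}{4} - \frac{19016}{16215} = \left(- \frac{1}{4}\right) 1 - \frac{19016}{16215} = - \frac{1}{4} - \frac{19016}{16215} = - \frac{92279}{64860}$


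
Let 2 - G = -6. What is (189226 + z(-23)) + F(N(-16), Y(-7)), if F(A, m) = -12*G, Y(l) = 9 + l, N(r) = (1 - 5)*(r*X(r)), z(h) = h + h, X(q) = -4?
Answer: 189084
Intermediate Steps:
G = 8 (G = 2 - 1*(-6) = 2 + 6 = 8)
z(h) = 2*h
N(r) = 16*r (N(r) = (1 - 5)*(r*(-4)) = -(-16)*r = 16*r)
F(A, m) = -96 (F(A, m) = -12*8 = -96)
(189226 + z(-23)) + F(N(-16), Y(-7)) = (189226 + 2*(-23)) - 96 = (189226 - 46) - 96 = 189180 - 96 = 189084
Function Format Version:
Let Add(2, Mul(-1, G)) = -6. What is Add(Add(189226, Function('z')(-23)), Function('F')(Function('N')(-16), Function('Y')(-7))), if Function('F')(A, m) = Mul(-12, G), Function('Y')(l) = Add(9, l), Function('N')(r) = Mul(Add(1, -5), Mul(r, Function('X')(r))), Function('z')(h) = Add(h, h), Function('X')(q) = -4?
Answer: 189084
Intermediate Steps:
G = 8 (G = Add(2, Mul(-1, -6)) = Add(2, 6) = 8)
Function('z')(h) = Mul(2, h)
Function('N')(r) = Mul(16, r) (Function('N')(r) = Mul(Add(1, -5), Mul(r, -4)) = Mul(-4, Mul(-4, r)) = Mul(16, r))
Function('F')(A, m) = -96 (Function('F')(A, m) = Mul(-12, 8) = -96)
Add(Add(189226, Function('z')(-23)), Function('F')(Function('N')(-16), Function('Y')(-7))) = Add(Add(189226, Mul(2, -23)), -96) = Add(Add(189226, -46), -96) = Add(189180, -96) = 189084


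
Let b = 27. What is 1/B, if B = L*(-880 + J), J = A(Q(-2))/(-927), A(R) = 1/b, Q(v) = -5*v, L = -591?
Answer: 8343/4339027637 ≈ 1.9228e-6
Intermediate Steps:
A(R) = 1/27
J = -1/25029 (J = (1/27)/(-927) = (1/27)*(-1/927) = -1/25029 ≈ -3.9954e-5)
B = 4339027637/8343 (B = -591*(-880 - 1/25029) = -591*(-22025521/25029) = 4339027637/8343 ≈ 5.2008e+5)
1/B = 1/(4339027637/8343) = 8343/4339027637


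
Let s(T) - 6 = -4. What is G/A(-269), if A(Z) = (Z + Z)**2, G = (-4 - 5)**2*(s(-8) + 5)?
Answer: 567/289444 ≈ 0.0019589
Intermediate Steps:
s(T) = 2 (s(T) = 6 - 4 = 2)
G = 567 (G = (-4 - 5)**2*(2 + 5) = (-9)**2*7 = 81*7 = 567)
A(Z) = 4*Z**2 (A(Z) = (2*Z)**2 = 4*Z**2)
G/A(-269) = 567/((4*(-269)**2)) = 567/((4*72361)) = 567/289444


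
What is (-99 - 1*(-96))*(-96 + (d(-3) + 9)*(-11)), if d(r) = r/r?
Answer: 618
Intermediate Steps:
d(r) = 1
(-99 - 1*(-96))*(-96 + (d(-3) + 9)*(-11)) = (-99 - 1*(-96))*(-96 + (1 + 9)*(-11)) = (-99 + 96)*(-96 + 10*(-11)) = -3*(-96 - 110) = -3*(-206) = 618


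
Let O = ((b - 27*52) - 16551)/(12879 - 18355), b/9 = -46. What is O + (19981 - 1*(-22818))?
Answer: 234385693/5476 ≈ 42802.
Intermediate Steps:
b = -414 (b = 9*(-46) = -414)
O = 18369/5476 (O = ((-414 - 27*52) - 16551)/(12879 - 18355) = ((-414 - 1404) - 16551)/(-5476) = (-1818 - 16551)*(-1/5476) = -18369*(-1/5476) = 18369/5476 ≈ 3.3545)
O + (19981 - 1*(-22818)) = 18369/5476 + (19981 - 1*(-22818)) = 18369/5476 + (19981 + 22818) = 18369/5476 + 42799 = 234385693/5476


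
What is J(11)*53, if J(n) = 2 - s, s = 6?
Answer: -212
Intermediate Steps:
J(n) = -4 (J(n) = 2 - 1*6 = 2 - 6 = -4)
J(11)*53 = -4*53 = -212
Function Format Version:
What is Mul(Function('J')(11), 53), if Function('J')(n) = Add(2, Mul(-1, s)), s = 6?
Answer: -212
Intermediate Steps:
Function('J')(n) = -4 (Function('J')(n) = Add(2, Mul(-1, 6)) = Add(2, -6) = -4)
Mul(Function('J')(11), 53) = Mul(-4, 53) = -212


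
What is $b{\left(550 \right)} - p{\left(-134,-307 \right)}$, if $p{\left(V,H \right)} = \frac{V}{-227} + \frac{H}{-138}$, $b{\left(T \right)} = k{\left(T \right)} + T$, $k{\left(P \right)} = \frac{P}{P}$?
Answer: $\frac{17172445}{31326} \approx 548.18$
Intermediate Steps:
$k{\left(P \right)} = 1$
$b{\left(T \right)} = 1 + T$
$p{\left(V,H \right)} = - \frac{H}{138} - \frac{V}{227}$ ($p{\left(V,H \right)} = V \left(- \frac{1}{227}\right) + H \left(- \frac{1}{138}\right) = - \frac{V}{227} - \frac{H}{138} = - \frac{H}{138} - \frac{V}{227}$)
$b{\left(550 \right)} - p{\left(-134,-307 \right)} = \left(1 + 550\right) - \left(\left(- \frac{1}{138}\right) \left(-307\right) - - \frac{134}{227}\right) = 551 - \left(\frac{307}{138} + \frac{134}{227}\right) = 551 - \frac{88181}{31326} = \frac{17172445}{31326}$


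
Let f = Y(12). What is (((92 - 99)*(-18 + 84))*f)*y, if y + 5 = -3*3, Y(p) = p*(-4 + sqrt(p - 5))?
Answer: -310464 + 77616*sqrt(7) ≈ -1.0511e+5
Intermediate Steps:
Y(p) = p*(-4 + sqrt(-5 + p))
f = -48 + 12*sqrt(7) (f = 12*(-4 + sqrt(-5 + 12)) = 12*(-4 + sqrt(7)) = -48 + 12*sqrt(7) ≈ -16.251)
y = -14 (y = -5 - 3*3 = -5 - 9 = -14)
(((92 - 99)*(-18 + 84))*f)*y = (((92 - 99)*(-18 + 84))*(-48 + 12*sqrt(7)))*(-14) = ((-7*66)*(-48 + 12*sqrt(7)))*(-14) = -462*(-48 + 12*sqrt(7))*(-14) = (22176 - 5544*sqrt(7))*(-14) = -310464 + 77616*sqrt(7)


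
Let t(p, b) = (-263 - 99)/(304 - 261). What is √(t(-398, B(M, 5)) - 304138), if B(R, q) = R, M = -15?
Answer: 42*I*√318802/43 ≈ 551.5*I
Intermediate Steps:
t(p, b) = -362/43
√(t(-398, B(M, 5)) - 304138) = √(-362/43 - 304138) = √(-13078296/43) = 42*I*√318802/43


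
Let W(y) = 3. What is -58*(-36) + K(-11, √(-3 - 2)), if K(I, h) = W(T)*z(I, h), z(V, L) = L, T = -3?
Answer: 2088 + 3*I*√5 ≈ 2088.0 + 6.7082*I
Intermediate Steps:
K(I, h) = 3*h
-58*(-36) + K(-11, √(-3 - 2)) = -58*(-36) + 3*√(-3 - 2) = 2088 + 3*√(-5) = 2088 + 3*(I*√5) = 2088 + 3*I*√5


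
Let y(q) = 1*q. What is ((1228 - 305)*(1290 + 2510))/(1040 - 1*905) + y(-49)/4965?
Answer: 1160948959/44685 ≈ 25981.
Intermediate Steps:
y(q) = q
((1228 - 305)*(1290 + 2510))/(1040 - 1*905) + y(-49)/4965 = ((1228 - 305)*(1290 + 2510))/(1040 - 1*905) - 49/4965 = (923*3800)/(1040 - 905) - 49*1/4965 = 3507400/135 - 49/4965 = 3507400*(1/135) - 49/4965 = 701480/27 - 49/4965 = 1160948959/44685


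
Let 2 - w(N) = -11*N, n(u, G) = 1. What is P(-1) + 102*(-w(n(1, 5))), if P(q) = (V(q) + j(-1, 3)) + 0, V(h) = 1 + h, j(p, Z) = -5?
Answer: -1331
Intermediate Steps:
w(N) = 2 + 11*N (w(N) = 2 - (-11)*N = 2 + 11*N)
P(q) = -4 + q (P(q) = ((1 + q) - 5) + 0 = (-4 + q) + 0 = -4 + q)
P(-1) + 102*(-w(n(1, 5))) = (-4 - 1) + 102*(-(2 + 11*1)) = -5 + 102*(-(2 + 11)) = -5 + 102*(-1*13) = -5 + 102*(-13) = -5 - 1326 = -1331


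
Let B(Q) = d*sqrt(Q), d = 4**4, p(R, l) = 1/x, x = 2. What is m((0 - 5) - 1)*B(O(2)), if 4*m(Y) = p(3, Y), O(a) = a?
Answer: 32*sqrt(2) ≈ 45.255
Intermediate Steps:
p(R, l) = 1/2
m(Y) = 1/8 (m(Y) = (1/4)*(1/2) = 1/8)
d = 256
B(Q) = 256*sqrt(Q)
m((0 - 5) - 1)*B(O(2)) = (256*sqrt(2))/8 = 32*sqrt(2)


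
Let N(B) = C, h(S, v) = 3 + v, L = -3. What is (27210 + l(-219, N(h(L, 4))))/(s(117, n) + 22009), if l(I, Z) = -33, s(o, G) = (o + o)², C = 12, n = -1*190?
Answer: 27177/76765 ≈ 0.35403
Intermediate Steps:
n = -190
s(o, G) = 4*o² (s(o, G) = (2*o)² = 4*o²)
N(B) = 12
(27210 + l(-219, N(h(L, 4))))/(s(117, n) + 22009) = (27210 - 33)/(4*117² + 22009) = 27177/(4*13689 + 22009) = 27177/(54756 + 22009) = 27177/76765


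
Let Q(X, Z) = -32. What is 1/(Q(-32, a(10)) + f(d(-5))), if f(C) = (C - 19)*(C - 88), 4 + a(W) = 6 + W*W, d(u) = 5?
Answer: 1/1130 ≈ 0.00088496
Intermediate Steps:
a(W) = 2 + W**2 (a(W) = -4 + (6 + W*W) = -4 + (6 + W**2) = 2 + W**2)
f(C) = (-88 + C)*(-19 + C) (f(C) = (-19 + C)*(-88 + C) = (-88 + C)*(-19 + C))
1/(Q(-32, a(10)) + f(d(-5))) = 1/(-32 + (1672 + 5**2 - 107*5)) = 1/(-32 + (1672 + 25 - 535)) = 1/(-32 + 1162) = 1/1130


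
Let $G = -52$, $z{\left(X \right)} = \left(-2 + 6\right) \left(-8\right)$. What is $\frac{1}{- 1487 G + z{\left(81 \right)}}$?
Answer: $\frac{1}{77292} \approx 1.2938 \cdot 10^{-5}$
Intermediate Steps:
$z{\left(X \right)} = -32$ ($z{\left(X \right)} = 4 \left(-8\right) = -32$)
$\frac{1}{- 1487 G + z{\left(81 \right)}} = \frac{1}{\left(-1487\right) \left(-52\right) - 32} = \frac{1}{77324 - 32} = \frac{1}{77292}$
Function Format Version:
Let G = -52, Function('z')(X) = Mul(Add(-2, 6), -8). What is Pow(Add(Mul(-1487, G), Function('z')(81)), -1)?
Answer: Rational(1, 77292) ≈ 1.2938e-5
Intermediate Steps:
Function('z')(X) = -32 (Function('z')(X) = Mul(4, -8) = -32)
Pow(Add(Mul(-1487, G), Function('z')(81)), -1) = Pow(Add(Mul(-1487, -52), -32), -1) = Pow(Add(77324, -32), -1) = Pow(77292, -1) = Rational(1, 77292)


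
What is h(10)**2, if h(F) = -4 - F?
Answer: 196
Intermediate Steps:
h(10)**2 = (-4 - 1*10)**2 = (-4 - 10)**2 = (-14)**2 = 196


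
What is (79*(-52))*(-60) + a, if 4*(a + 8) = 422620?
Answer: 352127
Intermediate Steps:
a = 105647 (a = -8 + (1/4)*422620 = -8 + 105655 = 105647)
(79*(-52))*(-60) + a = (79*(-52))*(-60) + 105647 = -4108*(-60) + 105647 = 246480 + 105647 = 352127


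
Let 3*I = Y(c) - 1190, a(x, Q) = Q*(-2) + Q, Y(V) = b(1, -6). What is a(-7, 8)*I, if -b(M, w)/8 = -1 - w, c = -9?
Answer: 3280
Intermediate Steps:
b(M, w) = 8 + 8*w (b(M, w) = -8*(-1 - w) = 8 + 8*w)
Y(V) = -40 (Y(V) = 8 + 8*(-6) = 8 - 48 = -40)
a(x, Q) = -Q (a(x, Q) = -2*Q + Q = -Q)
I = -410 (I = (-40 - 1190)/3 = (⅓)*(-1230) = -410)
a(-7, 8)*I = -1*8*(-410) = -8*(-410) = 3280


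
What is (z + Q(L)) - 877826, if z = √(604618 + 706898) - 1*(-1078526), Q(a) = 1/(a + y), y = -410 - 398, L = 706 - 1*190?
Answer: 58604399/292 + 6*√36431 ≈ 2.0185e+5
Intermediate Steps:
L = 516 (L = 706 - 190 = 516)
y = -808
Q(a) = 1/(-808 + a) (Q(a) = 1/(a - 808) = 1/(-808 + a))
z = 1078526 + 6*√36431 (z = √1311516 + 1078526 = 6*√36431 + 1078526 = 1078526 + 6*√36431 ≈ 1.0797e+6)
(z + Q(L)) - 877826 = ((1078526 + 6*√36431) + 1/(-808 + 516)) - 877826 = ((1078526 + 6*√36431) + 1/(-292)) - 877826 = ((1078526 + 6*√36431) - 1/292) - 877826 = (314929591/292 + 6*√36431) - 877826 = 58604399/292 + 6*√36431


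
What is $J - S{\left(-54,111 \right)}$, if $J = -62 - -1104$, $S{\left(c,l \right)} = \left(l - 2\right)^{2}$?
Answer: $-10839$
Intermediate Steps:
$S{\left(c,l \right)} = \left(-2 + l\right)^{2}$
$J = 1042$ ($J = -62 + 1104 = 1042$)
$J - S{\left(-54,111 \right)} = 1042 - \left(-2 + 111\right)^{2} = 1042 - 109^{2} = 1042 - 11881 = -10839$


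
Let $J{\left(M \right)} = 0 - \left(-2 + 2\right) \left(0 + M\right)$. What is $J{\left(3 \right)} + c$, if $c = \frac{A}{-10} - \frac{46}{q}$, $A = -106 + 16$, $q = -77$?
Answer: $\frac{739}{77} \approx 9.5974$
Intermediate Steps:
$A = -90$
$c = \frac{739}{77}$ ($c = - \frac{90}{-10} - \frac{46}{-77} = \left(-90\right) \left(- \frac{1}{10}\right) - - \frac{46}{77} = 9 + \frac{46}{77} = \frac{739}{77} \approx 9.5974$)
$J{\left(M \right)} = 0$ ($J{\left(M \right)} = 0 - 0 M = 0 - 0 = 0 + 0 = 0$)
$J{\left(3 \right)} + c = 0 + \frac{739}{77} = \frac{739}{77}$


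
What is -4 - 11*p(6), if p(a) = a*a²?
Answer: -2380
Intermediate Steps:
p(a) = a³
-4 - 11*p(6) = -4 - 11*6³ = -4 - 11*216 = -4 - 2376 = -2380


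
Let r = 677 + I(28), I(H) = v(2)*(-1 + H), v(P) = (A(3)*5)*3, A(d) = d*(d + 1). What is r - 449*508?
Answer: -222555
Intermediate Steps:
A(d) = d*(1 + d)
v(P) = 180 (v(P) = ((3*(1 + 3))*5)*3 = ((3*4)*5)*3 = (12*5)*3 = 60*3 = 180)
I(H) = -180 + 180*H (I(H) = 180*(-1 + H) = -180 + 180*H)
r = 5537 (r = 677 + (-180 + 180*28) = 677 + (-180 + 5040) = 677 + 4860 = 5537)
r - 449*508 = 5537 - 449*508 = 5537 - 228092 = -222555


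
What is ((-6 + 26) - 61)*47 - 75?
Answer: -2002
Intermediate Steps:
((-6 + 26) - 61)*47 - 75 = (20 - 61)*47 - 75 = -41*47 - 75 = -1927 - 75 = -2002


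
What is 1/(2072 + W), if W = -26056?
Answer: -1/23984 ≈ -4.1694e-5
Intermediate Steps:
1/(2072 + W) = 1/(2072 - 26056) = 1/(-23984) = -1/23984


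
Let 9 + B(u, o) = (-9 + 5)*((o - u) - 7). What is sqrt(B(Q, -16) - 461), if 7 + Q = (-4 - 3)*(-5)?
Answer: I*sqrt(266) ≈ 16.31*I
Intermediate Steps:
Q = 28 (Q = -7 + (-4 - 3)*(-5) = -7 - 7*(-5) = -7 + 35 = 28)
B(u, o) = 19 - 4*o + 4*u (B(u, o) = -9 + (-9 + 5)*((o - u) - 7) = -9 - 4*(-7 + o - u) = -9 + (28 - 4*o + 4*u) = 19 - 4*o + 4*u)
sqrt(B(Q, -16) - 461) = sqrt((19 - 4*(-16) + 4*28) - 461) = sqrt((19 + 64 + 112) - 461) = sqrt(195 - 461) = sqrt(-266) = I*sqrt(266)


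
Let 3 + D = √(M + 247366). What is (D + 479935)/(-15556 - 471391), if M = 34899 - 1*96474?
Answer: -479932/486947 - √185791/486947 ≈ -0.98648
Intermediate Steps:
M = -61575 (M = 34899 - 96474 = -61575)
D = -3 + √185791 (D = -3 + √(-61575 + 247366) = -3 + √185791 ≈ 428.03)
(D + 479935)/(-15556 - 471391) = ((-3 + √185791) + 479935)/(-15556 - 471391) = (479932 + √185791)/(-486947) = (479932 + √185791)*(-1/486947) = -479932/486947 - √185791/486947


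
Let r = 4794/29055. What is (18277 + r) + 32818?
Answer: 494856673/9685 ≈ 51095.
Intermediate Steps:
r = 1598/9685 (r = 4794*(1/29055) = 1598/9685 ≈ 0.16500)
(18277 + r) + 32818 = (18277 + 1598/9685) + 32818 = 177014343/9685 + 32818 = 494856673/9685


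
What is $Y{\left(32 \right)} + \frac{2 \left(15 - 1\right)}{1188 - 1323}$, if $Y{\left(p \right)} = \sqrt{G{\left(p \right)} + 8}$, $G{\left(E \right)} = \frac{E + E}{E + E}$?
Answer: $\frac{377}{135} \approx 2.7926$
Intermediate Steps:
$G{\left(E \right)} = 1$ ($G{\left(E \right)} = \frac{2 E}{2 E} = 2 E \frac{1}{2 E} = 1$)
$Y{\left(p \right)} = 3$ ($Y{\left(p \right)} = \sqrt{1 + 8} = \sqrt{9} = 3$)
$Y{\left(32 \right)} + \frac{2 \left(15 - 1\right)}{1188 - 1323} = 3 + \frac{2 \left(15 - 1\right)}{1188 - 1323} = 3 + \frac{2 \cdot 14}{-135} = 3 - \frac{28}{135} = \frac{377}{135}$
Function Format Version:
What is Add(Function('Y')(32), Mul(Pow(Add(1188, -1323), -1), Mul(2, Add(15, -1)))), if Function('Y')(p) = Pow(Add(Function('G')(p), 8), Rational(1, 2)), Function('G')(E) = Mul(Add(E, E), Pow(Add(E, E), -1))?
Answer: Rational(377, 135) ≈ 2.7926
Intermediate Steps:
Function('G')(E) = 1 (Function('G')(E) = Mul(Mul(2, E), Pow(Mul(2, E), -1)) = Mul(Mul(2, E), Mul(Rational(1, 2), Pow(E, -1))) = 1)
Function('Y')(p) = 3 (Function('Y')(p) = Pow(Add(1, 8), Rational(1, 2)) = Pow(9, Rational(1, 2)) = 3)
Add(Function('Y')(32), Mul(Pow(Add(1188, -1323), -1), Mul(2, Add(15, -1)))) = Add(3, Mul(Pow(Add(1188, -1323), -1), Mul(2, Add(15, -1)))) = Add(3, Mul(Pow(-135, -1), Mul(2, 14))) = Add(3, Mul(Rational(-1, 135), 28)) = Add(3, Rational(-28, 135)) = Rational(377, 135)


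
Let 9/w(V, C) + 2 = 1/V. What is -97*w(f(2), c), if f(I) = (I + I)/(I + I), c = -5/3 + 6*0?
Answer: 873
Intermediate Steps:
c = -5/3 (c = -5*⅓ + 0 = -5/3 + 0 = -5/3 ≈ -1.6667)
f(I) = 1 (f(I) = (2*I)/((2*I)) = (2*I)*(1/(2*I)) = 1)
w(V, C) = 9/(-2 + 1/V)
-97*w(f(2), c) = -(-873)/(-1 + 2*1) = -(-873)/(-1 + 2) = -(-873)/1 = -(-873) = -97*(-9) = 873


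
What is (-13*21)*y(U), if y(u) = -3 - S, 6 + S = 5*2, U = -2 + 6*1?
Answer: 1911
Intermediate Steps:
U = 4 (U = -2 + 6 = 4)
S = 4 (S = -6 + 5*2 = -6 + 10 = 4)
y(u) = -7 (y(u) = -3 - 1*4 = -3 - 4 = -7)
(-13*21)*y(U) = -13*21*(-7) = -273*(-7) = 1911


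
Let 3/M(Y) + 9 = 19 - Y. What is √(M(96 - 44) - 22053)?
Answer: I*√4322402/14 ≈ 148.5*I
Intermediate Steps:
M(Y) = 3/(10 - Y) (M(Y) = 3/(-9 + (19 - Y)) = 3/(10 - Y))
√(M(96 - 44) - 22053) = √(-3/(-10 + (96 - 44)) - 22053) = √(-3/(-10 + 52) - 22053) = √(-3/42 - 22053) = √(-3*1/42 - 22053) = √(-1/14 - 22053) = √(-308743/14) = I*√4322402/14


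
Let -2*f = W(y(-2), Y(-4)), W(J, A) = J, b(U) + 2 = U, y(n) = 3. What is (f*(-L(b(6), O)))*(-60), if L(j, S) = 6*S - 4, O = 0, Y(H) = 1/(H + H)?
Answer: 360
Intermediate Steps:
b(U) = -2 + U
Y(H) = 1/(2*H)
L(j, S) = -4 + 6*S
f = -3/2 (f = -1/2*3 = -3/2 ≈ -1.5000)
(f*(-L(b(6), O)))*(-60) = -(-3)*(-4 + 6*0)/2*(-60) = -(-3)*(-4 + 0)/2*(-60) = -(-3)*(-4)/2*(-60) = -3/2*4*(-60) = -6*(-60) = 360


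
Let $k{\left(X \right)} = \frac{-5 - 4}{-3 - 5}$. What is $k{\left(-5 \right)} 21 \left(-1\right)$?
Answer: $- \frac{189}{8} \approx -23.625$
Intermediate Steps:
$k{\left(X \right)} = \frac{9}{8}$ ($k{\left(X \right)} = - \frac{9}{-8} = \left(-9\right) \left(- \frac{1}{8}\right) = \frac{9}{8}$)
$k{\left(-5 \right)} 21 \left(-1\right) = \frac{9}{8} \cdot 21 \left(-1\right) = \frac{189}{8} \left(-1\right) = - \frac{189}{8}$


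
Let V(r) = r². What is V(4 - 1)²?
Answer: 81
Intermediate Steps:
V(4 - 1)² = ((4 - 1)²)² = (3²)² = 9² = 81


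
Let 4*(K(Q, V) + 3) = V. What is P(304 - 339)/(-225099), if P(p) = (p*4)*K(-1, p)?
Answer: -235/32157 ≈ -0.0073079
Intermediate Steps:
K(Q, V) = -3 + V/4
P(p) = 4*p*(-3 + p/4) (P(p) = (p*4)*(-3 + p/4) = (4*p)*(-3 + p/4) = 4*p*(-3 + p/4))
P(304 - 339)/(-225099) = ((304 - 339)*(-12 + (304 - 339)))/(-225099) = -35*(-12 - 35)*(-1/225099) = -35*(-47)*(-1/225099) = 1645*(-1/225099) = -235/32157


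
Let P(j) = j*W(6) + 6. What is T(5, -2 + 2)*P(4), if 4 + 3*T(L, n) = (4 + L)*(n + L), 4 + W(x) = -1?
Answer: -574/3 ≈ -191.33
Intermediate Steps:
W(x) = -5 (W(x) = -4 - 1 = -5)
T(L, n) = -4/3 + (4 + L)*(L + n)/3 (T(L, n) = -4/3 + ((4 + L)*(n + L))/3 = -4/3 + ((4 + L)*(L + n))/3 = -4/3 + (4 + L)*(L + n)/3)
P(j) = 6 - 5*j (P(j) = j*(-5) + 6 = -5*j + 6 = 6 - 5*j)
T(5, -2 + 2)*P(4) = (-4/3 + (⅓)*5² + (4/3)*5 + 4*(-2 + 2)/3 + (⅓)*5*(-2 + 2))*(6 - 5*4) = (-4/3 + (⅓)*25 + 20/3 + (4/3)*0 + (⅓)*5*0)*(6 - 20) = (-4/3 + 25/3 + 20/3 + 0 + 0)*(-14) = (41/3)*(-14) = -574/3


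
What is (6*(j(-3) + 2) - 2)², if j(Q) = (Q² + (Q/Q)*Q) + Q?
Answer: 784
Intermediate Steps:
j(Q) = Q² + 2*Q (j(Q) = (Q² + 1*Q) + Q = (Q² + Q) + Q = (Q + Q²) + Q = Q² + 2*Q)
(6*(j(-3) + 2) - 2)² = (6*(-3*(2 - 3) + 2) - 2)² = (6*(-3*(-1) + 2) - 2)² = (6*(3 + 2) - 2)² = (6*5 - 2)² = (30 - 2)² = 28² = 784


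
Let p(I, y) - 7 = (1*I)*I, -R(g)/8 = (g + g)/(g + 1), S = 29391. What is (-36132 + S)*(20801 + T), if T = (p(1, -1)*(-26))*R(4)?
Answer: -790833897/5 ≈ -1.5817e+8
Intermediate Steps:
R(g) = -16*g/(1 + g) (R(g) = -8*(g + g)/(g + 1) = -8*2*g/(1 + g) = -16*g/(1 + g))
p(I, y) = 7 + I**2 (p(I, y) = 7 + (1*I)*I = 7 + I*I = 7 + I**2)
T = 13312/5 (T = ((7 + 1**2)*(-26))*(-16*4/(1 + 4)) = ((7 + 1)*(-26))*(-16*4/5) = (8*(-26))*(-16*4*1/5) = -208*(-64/5) = 13312/5 ≈ 2662.4)
(-36132 + S)*(20801 + T) = (-36132 + 29391)*(20801 + 13312/5) = -6741*117317/5 = -790833897/5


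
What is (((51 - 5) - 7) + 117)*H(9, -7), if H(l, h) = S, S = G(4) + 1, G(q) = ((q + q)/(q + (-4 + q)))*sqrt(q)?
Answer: 780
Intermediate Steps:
G(q) = 2*q**(3/2)/(-4 + 2*q) (G(q) = ((2*q)/(-4 + 2*q))*sqrt(q) = (2*q/(-4 + 2*q))*sqrt(q) = 2*q**(3/2)/(-4 + 2*q))
S = 5 (S = 4**(3/2)/(-2 + 4) + 1 = 8/2 + 1 = 8*(1/2) + 1 = 4 + 1 = 5)
H(l, h) = 5
(((51 - 5) - 7) + 117)*H(9, -7) = (((51 - 5) - 7) + 117)*5 = ((46 - 7) + 117)*5 = (39 + 117)*5 = 156*5 = 780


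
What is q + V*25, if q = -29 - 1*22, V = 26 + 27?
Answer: 1274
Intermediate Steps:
V = 53
q = -51 (q = -29 - 22 = -51)
q + V*25 = -51 + 53*25 = -51 + 1325 = 1274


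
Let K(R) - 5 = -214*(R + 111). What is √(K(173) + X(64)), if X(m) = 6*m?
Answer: I*√60387 ≈ 245.74*I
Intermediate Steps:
K(R) = -23749 - 214*R (K(R) = 5 - 214*(R + 111) = 5 - 214*(111 + R) = 5 + (-23754 - 214*R) = -23749 - 214*R)
√(K(173) + X(64)) = √((-23749 - 214*173) + 6*64) = √((-23749 - 37022) + 384) = √(-60771 + 384) = √(-60387) = I*√60387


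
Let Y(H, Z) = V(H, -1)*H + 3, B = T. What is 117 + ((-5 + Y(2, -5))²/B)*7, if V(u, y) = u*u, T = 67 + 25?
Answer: 2754/23 ≈ 119.74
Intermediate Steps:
T = 92
V(u, y) = u²
B = 92
Y(H, Z) = 3 + H³ (Y(H, Z) = H²*H + 3 = H³ + 3 = 3 + H³)
117 + ((-5 + Y(2, -5))²/B)*7 = 117 + ((-5 + (3 + 2³))²/92)*7 = 117 + ((-5 + (3 + 8))²*(1/92))*7 = 117 + ((-5 + 11)²*(1/92))*7 = 117 + (6²*(1/92))*7 = 117 + (36*(1/92))*7 = 117 + (9/23)*7 = 117 + 63/23 = 2754/23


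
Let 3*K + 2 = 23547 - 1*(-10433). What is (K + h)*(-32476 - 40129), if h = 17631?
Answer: -2102422985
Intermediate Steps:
K = 11326 (K = -⅔ + (23547 - 1*(-10433))/3 = -⅔ + (23547 + 10433)/3 = -⅔ + (⅓)*33980 = -⅔ + 33980/3 = 11326)
(K + h)*(-32476 - 40129) = (11326 + 17631)*(-32476 - 40129) = 28957*(-72605) = -2102422985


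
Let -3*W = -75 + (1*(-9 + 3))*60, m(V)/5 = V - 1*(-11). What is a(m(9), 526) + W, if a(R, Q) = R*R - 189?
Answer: 9956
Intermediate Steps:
m(V) = 55 + 5*V (m(V) = 5*(V - 1*(-11)) = 5*(V + 11) = 5*(11 + V) = 55 + 5*V)
a(R, Q) = -189 + R² (a(R, Q) = R² - 189 = -189 + R²)
W = 145 (W = -(-75 + (1*(-9 + 3))*60)/3 = -(-75 + (1*(-6))*60)/3 = -(-75 - 6*60)/3 = -(-75 - 360)/3 = -⅓*(-435) = 145)
a(m(9), 526) + W = (-189 + (55 + 5*9)²) + 145 = (-189 + (55 + 45)²) + 145 = (-189 + 100²) + 145 = (-189 + 10000) + 145 = 9811 + 145 = 9956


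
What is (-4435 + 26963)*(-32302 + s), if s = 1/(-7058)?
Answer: -2568051391488/3529 ≈ -7.2770e+8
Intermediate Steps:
s = -1/7058 ≈ -0.00014168
(-4435 + 26963)*(-32302 + s) = (-4435 + 26963)*(-32302 - 1/7058) = 22528*(-227987517/7058) = -2568051391488/3529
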